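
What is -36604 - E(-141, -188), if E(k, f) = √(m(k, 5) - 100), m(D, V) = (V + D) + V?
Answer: -36604 - I*√231 ≈ -36604.0 - 15.199*I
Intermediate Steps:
m(D, V) = D + 2*V (m(D, V) = (D + V) + V = D + 2*V)
E(k, f) = √(-90 + k) (E(k, f) = √((k + 2*5) - 100) = √((k + 10) - 100) = √((10 + k) - 100) = √(-90 + k))
-36604 - E(-141, -188) = -36604 - √(-90 - 141) = -36604 - √(-231) = -36604 - I*√231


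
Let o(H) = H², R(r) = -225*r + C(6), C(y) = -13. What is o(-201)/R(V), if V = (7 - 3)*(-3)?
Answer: 40401/2687 ≈ 15.036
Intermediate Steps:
V = -12 (V = 4*(-3) = -12)
R(r) = -13 - 225*r (R(r) = -225*r - 13 = -13 - 225*r)
o(-201)/R(V) = (-201)²/(-13 - 225*(-12)) = 40401/(-13 + 2700) = 40401/2687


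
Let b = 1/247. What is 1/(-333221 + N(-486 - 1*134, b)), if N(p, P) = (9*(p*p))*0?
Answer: -1/333221 ≈ -3.0010e-6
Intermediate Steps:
b = 1/247 ≈ 0.0040486
N(p, P) = 0 (N(p, P) = (9*p**2)*0 = 0)
1/(-333221 + N(-486 - 1*134, b)) = 1/(-333221 + 0) = 1/(-333221) = -1/333221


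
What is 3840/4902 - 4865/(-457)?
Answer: 4267185/373369 ≈ 11.429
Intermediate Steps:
3840/4902 - 4865/(-457) = 3840*(1/4902) - 4865*(-1/457) = 640/817 + 4865/457 = 4267185/373369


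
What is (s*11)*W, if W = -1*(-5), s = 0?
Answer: 0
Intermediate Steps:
W = 5
(s*11)*W = (0*11)*5 = 0*5 = 0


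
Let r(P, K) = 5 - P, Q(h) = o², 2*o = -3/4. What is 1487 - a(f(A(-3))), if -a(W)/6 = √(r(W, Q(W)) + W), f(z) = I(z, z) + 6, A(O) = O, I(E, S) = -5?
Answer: 1487 + 6*√5 ≈ 1500.4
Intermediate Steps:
o = -3/8 (o = (-3/4)/2 = (-3*¼)/2 = (½)*(-¾) = -3/8 ≈ -0.37500)
f(z) = 1 (f(z) = -5 + 6 = 1)
Q(h) = 9/64 (Q(h) = (-3/8)² = 9/64)
a(W) = -6*√5 (a(W) = -6*√((5 - W) + W) = -6*√5)
1487 - a(f(A(-3))) = 1487 - (-6)*√5 = 1487 + 6*√5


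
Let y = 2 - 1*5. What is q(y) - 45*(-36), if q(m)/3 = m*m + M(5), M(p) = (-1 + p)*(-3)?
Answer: 1611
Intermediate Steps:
y = -3 (y = 2 - 5 = -3)
M(p) = 3 - 3*p
q(m) = -36 + 3*m² (q(m) = 3*(m*m + (3 - 3*5)) = 3*(m² + (3 - 15)) = 3*(m² - 12) = 3*(-12 + m²) = -36 + 3*m²)
q(y) - 45*(-36) = (-36 + 3*(-3)²) - 45*(-36) = (-36 + 3*9) + 1620 = (-36 + 27) + 1620 = -9 + 1620 = 1611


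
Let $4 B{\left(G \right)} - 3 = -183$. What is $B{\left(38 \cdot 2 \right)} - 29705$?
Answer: $-29750$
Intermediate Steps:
$B{\left(G \right)} = -45$ ($B{\left(G \right)} = \frac{3}{4} + \frac{1}{4} \left(-183\right) = \frac{3}{4} - \frac{183}{4} = -45$)
$B{\left(38 \cdot 2 \right)} - 29705 = -45 - 29705 = -29750$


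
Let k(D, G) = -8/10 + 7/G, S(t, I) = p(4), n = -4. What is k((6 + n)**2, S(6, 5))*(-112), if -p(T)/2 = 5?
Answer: 168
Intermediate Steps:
p(T) = -10 (p(T) = -2*5 = -10)
S(t, I) = -10
k(D, G) = -4/5 + 7/G (k(D, G) = -8*1/10 + 7/G = -4/5 + 7/G)
k((6 + n)**2, S(6, 5))*(-112) = (-4/5 + 7/(-10))*(-112) = (-4/5 + 7*(-1/10))*(-112) = (-4/5 - 7/10)*(-112) = -3/2*(-112) = 168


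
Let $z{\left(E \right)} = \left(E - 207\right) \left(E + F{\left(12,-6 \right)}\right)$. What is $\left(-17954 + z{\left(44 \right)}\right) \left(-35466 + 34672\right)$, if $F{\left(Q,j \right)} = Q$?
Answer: $21503108$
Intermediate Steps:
$z{\left(E \right)} = \left(-207 + E\right) \left(12 + E\right)$ ($z{\left(E \right)} = \left(E - 207\right) \left(E + 12\right) = \left(-207 + E\right) \left(12 + E\right)$)
$\left(-17954 + z{\left(44 \right)}\right) \left(-35466 + 34672\right) = \left(-17954 - \left(11064 - 1936\right)\right) \left(-35466 + 34672\right) = \left(-17954 - 9128\right) \left(-794\right) = \left(-27082\right) \left(-794\right) = 21503108$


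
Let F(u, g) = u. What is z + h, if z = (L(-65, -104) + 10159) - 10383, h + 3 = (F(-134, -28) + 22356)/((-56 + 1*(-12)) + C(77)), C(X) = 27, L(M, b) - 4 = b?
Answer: -869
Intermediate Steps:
L(M, b) = 4 + b
h = -545 (h = -3 + (-134 + 22356)/((-56 + 1*(-12)) + 27) = -3 + 22222/((-56 - 12) + 27) = -3 + 22222/(-68 + 27) = -3 + 22222/(-41) = -3 + 22222*(-1/41) = -3 - 542 = -545)
z = -324 (z = ((4 - 104) + 10159) - 10383 = (-100 + 10159) - 10383 = 10059 - 10383 = -324)
z + h = -324 - 545 = -869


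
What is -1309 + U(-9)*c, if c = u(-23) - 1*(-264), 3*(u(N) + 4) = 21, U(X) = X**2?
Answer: 20318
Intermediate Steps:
u(N) = 3 (u(N) = -4 + (1/3)*21 = -4 + 7 = 3)
c = 267 (c = 3 - 1*(-264) = 3 + 264 = 267)
-1309 + U(-9)*c = -1309 + (-9)**2*267 = -1309 + 81*267 = -1309 + 21627 = 20318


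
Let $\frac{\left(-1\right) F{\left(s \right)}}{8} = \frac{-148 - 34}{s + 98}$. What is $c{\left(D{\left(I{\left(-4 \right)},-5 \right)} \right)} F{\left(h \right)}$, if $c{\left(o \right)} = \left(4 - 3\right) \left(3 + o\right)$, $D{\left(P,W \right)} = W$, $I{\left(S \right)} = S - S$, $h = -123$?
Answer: $\frac{2912}{25} \approx 116.48$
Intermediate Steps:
$I{\left(S \right)} = 0$
$F{\left(s \right)} = \frac{1456}{98 + s}$ ($F{\left(s \right)} = - 8 \frac{-148 - 34}{s + 98} = - 8 \left(- \frac{182}{98 + s}\right) = \frac{1456}{98 + s}$)
$c{\left(o \right)} = 3 + o$ ($c{\left(o \right)} = 1 \left(3 + o\right) = 3 + o$)
$c{\left(D{\left(I{\left(-4 \right)},-5 \right)} \right)} F{\left(h \right)} = \left(3 - 5\right) \frac{1456}{98 - 123} = - 2 \frac{1456}{-25} = - 2 \cdot 1456 \left(- \frac{1}{25}\right) = \left(-2\right) \left(- \frac{1456}{25}\right) = \frac{2912}{25}$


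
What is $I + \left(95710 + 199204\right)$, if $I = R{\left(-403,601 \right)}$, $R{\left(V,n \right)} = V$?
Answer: $294511$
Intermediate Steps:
$I = -403$
$I + \left(95710 + 199204\right) = -403 + \left(95710 + 199204\right) = -403 + 294914 = 294511$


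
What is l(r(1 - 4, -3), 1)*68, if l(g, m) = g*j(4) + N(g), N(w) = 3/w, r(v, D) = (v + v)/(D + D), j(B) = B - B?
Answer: 204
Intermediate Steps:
j(B) = 0
r(v, D) = v/D (r(v, D) = (2*v)/((2*D)) = (2*v)*(1/(2*D)) = v/D)
l(g, m) = 3/g (l(g, m) = g*0 + 3/g = 0 + 3/g = 3/g)
l(r(1 - 4, -3), 1)*68 = (3/(((1 - 4)/(-3))))*68 = (3/((-3*(-1/3))))*68 = (3/1)*68 = (3*1)*68 = 3*68 = 204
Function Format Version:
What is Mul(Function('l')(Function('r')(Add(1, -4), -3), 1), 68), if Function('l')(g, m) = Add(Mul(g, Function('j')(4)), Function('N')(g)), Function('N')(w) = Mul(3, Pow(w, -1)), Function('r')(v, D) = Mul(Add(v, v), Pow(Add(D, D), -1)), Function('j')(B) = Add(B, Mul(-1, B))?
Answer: 204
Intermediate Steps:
Function('j')(B) = 0
Function('r')(v, D) = Mul(v, Pow(D, -1)) (Function('r')(v, D) = Mul(Mul(2, v), Pow(Mul(2, D), -1)) = Mul(Mul(2, v), Mul(Rational(1, 2), Pow(D, -1))) = Mul(v, Pow(D, -1)))
Function('l')(g, m) = Mul(3, Pow(g, -1)) (Function('l')(g, m) = Add(Mul(g, 0), Mul(3, Pow(g, -1))) = Add(0, Mul(3, Pow(g, -1))) = Mul(3, Pow(g, -1)))
Mul(Function('l')(Function('r')(Add(1, -4), -3), 1), 68) = Mul(Mul(3, Pow(Mul(Add(1, -4), Pow(-3, -1)), -1)), 68) = Mul(Mul(3, Pow(Mul(-3, Rational(-1, 3)), -1)), 68) = Mul(Mul(3, Pow(1, -1)), 68) = Mul(Mul(3, 1), 68) = Mul(3, 68) = 204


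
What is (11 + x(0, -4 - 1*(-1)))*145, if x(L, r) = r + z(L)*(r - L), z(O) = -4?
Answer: 2900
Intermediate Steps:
x(L, r) = -3*r + 4*L (x(L, r) = r - 4*(r - L) = r + (-4*r + 4*L) = -3*r + 4*L)
(11 + x(0, -4 - 1*(-1)))*145 = (11 + (-3*(-4 - 1*(-1)) + 4*0))*145 = (11 + (-3*(-4 + 1) + 0))*145 = (11 + (-3*(-3) + 0))*145 = (11 + (9 + 0))*145 = (11 + 9)*145 = 20*145 = 2900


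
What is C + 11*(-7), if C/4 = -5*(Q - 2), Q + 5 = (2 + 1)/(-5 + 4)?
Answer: 123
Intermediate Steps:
Q = -8 (Q = -5 + (2 + 1)/(-5 + 4) = -5 + 3/(-1) = -5 + 3*(-1) = -5 - 3 = -8)
C = 200 (C = 4*(-5*(-8 - 2)) = 4*(-5*(-10)) = 4*50 = 200)
C + 11*(-7) = 200 + 11*(-7) = 200 - 77 = 123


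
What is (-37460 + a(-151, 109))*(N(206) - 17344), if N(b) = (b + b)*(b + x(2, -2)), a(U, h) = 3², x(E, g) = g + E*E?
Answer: -2559850752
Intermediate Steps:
x(E, g) = g + E²
a(U, h) = 9
N(b) = 2*b*(2 + b) (N(b) = (b + b)*(b + (-2 + 2²)) = (2*b)*(b + (-2 + 4)) = (2*b)*(b + 2) = (2*b)*(2 + b) = 2*b*(2 + b))
(-37460 + a(-151, 109))*(N(206) - 17344) = (-37460 + 9)*(2*206*(2 + 206) - 17344) = -37451*(2*206*208 - 17344) = -37451*(85696 - 17344) = -37451*68352 = -2559850752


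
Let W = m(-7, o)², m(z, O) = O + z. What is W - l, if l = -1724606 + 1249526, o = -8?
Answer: 475305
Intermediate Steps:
l = -475080
W = 225 (W = (-8 - 7)² = (-15)² = 225)
W - l = 225 - 1*(-475080) = 225 + 475080 = 475305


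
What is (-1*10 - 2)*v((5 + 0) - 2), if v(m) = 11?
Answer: -132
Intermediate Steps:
(-1*10 - 2)*v((5 + 0) - 2) = (-1*10 - 2)*11 = (-10 - 2)*11 = -12*11 = -132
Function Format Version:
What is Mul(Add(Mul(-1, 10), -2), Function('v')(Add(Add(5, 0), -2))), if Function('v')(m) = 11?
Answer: -132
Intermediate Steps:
Mul(Add(Mul(-1, 10), -2), Function('v')(Add(Add(5, 0), -2))) = Mul(Add(Mul(-1, 10), -2), 11) = Mul(Add(-10, -2), 11) = Mul(-12, 11) = -132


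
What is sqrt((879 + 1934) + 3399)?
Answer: 2*sqrt(1553) ≈ 78.816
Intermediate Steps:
sqrt((879 + 1934) + 3399) = sqrt(2813 + 3399) = sqrt(6212) = 2*sqrt(1553)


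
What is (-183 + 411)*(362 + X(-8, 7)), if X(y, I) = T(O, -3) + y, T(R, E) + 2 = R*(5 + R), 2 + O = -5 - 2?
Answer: 88464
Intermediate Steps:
O = -9 (O = -2 + (-5 - 2) = -2 - 7 = -9)
T(R, E) = -2 + R*(5 + R)
X(y, I) = 34 + y (X(y, I) = (-2 + (-9)**2 + 5*(-9)) + y = (-2 + 81 - 45) + y = 34 + y)
(-183 + 411)*(362 + X(-8, 7)) = (-183 + 411)*(362 + (34 - 8)) = 228*(362 + 26) = 228*388 = 88464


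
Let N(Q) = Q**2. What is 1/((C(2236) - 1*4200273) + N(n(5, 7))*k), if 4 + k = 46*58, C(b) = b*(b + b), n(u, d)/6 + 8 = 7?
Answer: 1/5895023 ≈ 1.6963e-7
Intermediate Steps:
n(u, d) = -6 (n(u, d) = -48 + 6*7 = -48 + 42 = -6)
C(b) = 2*b**2 (C(b) = b*(2*b) = 2*b**2)
k = 2664 (k = -4 + 46*58 = -4 + 2668 = 2664)
1/((C(2236) - 1*4200273) + N(n(5, 7))*k) = 1/((2*2236**2 - 1*4200273) + (-6)**2*2664) = 1/((2*4999696 - 4200273) + 36*2664) = 1/((9999392 - 4200273) + 95904) = 1/(5799119 + 95904) = 1/5895023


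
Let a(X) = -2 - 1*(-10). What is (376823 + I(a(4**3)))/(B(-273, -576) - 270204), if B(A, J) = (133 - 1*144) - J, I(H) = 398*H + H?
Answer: -380015/269639 ≈ -1.4093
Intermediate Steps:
a(X) = 8 (a(X) = -2 + 10 = 8)
I(H) = 399*H
B(A, J) = -11 - J (B(A, J) = (133 - 144) - J = -11 - J)
(376823 + I(a(4**3)))/(B(-273, -576) - 270204) = (376823 + 399*8)/((-11 - 1*(-576)) - 270204) = (376823 + 3192)/((-11 + 576) - 270204) = 380015/(565 - 270204) = 380015/(-269639) = 380015*(-1/269639) = -380015/269639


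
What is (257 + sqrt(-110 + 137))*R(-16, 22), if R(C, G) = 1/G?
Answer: 257/22 + 3*sqrt(3)/22 ≈ 11.918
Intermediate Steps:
(257 + sqrt(-110 + 137))*R(-16, 22) = (257 + sqrt(-110 + 137))/22 = (257 + sqrt(27))*(1/22) = (257 + 3*sqrt(3))*(1/22) = 257/22 + 3*sqrt(3)/22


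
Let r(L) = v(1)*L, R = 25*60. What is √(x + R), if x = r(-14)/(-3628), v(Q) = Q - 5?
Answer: √1233960802/907 ≈ 38.730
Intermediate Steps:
v(Q) = -5 + Q
R = 1500
r(L) = -4*L (r(L) = (-5 + 1)*L = -4*L)
x = -14/907 (x = -4*(-14)/(-3628) = 56*(-1/3628) = -14/907 ≈ -0.015436)
√(x + R) = √(-14/907 + 1500) = √(1360486/907) = √1233960802/907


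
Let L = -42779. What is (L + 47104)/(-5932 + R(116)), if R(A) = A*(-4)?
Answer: -4325/6396 ≈ -0.67620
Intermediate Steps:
R(A) = -4*A
(L + 47104)/(-5932 + R(116)) = (-42779 + 47104)/(-5932 - 4*116) = 4325/(-5932 - 464) = 4325/(-6396) = 4325*(-1/6396) = -4325/6396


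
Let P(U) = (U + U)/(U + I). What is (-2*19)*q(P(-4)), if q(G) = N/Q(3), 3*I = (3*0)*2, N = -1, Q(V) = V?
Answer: 38/3 ≈ 12.667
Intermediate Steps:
I = 0 (I = ((3*0)*2)/3 = (0*2)/3 = (⅓)*0 = 0)
P(U) = 2 (P(U) = (U + U)/(U + 0) = (2*U)/U = 2)
q(G) = -⅓ (q(G) = -1/3 = -1*⅓ = -⅓)
(-2*19)*q(P(-4)) = -2*19*(-⅓) = -38*(-⅓) = 38/3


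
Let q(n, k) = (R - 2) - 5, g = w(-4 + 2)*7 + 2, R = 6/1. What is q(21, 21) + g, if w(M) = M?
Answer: -13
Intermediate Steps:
R = 6 (R = 6*1 = 6)
g = -12 (g = (-4 + 2)*7 + 2 = -2*7 + 2 = -14 + 2 = -12)
q(n, k) = -1 (q(n, k) = (6 - 2) - 5 = 4 - 5 = -1)
q(21, 21) + g = -1 - 12 = -13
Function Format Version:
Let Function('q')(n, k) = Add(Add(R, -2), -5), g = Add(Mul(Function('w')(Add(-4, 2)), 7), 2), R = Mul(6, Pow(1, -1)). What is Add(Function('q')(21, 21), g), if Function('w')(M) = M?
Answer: -13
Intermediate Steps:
R = 6 (R = Mul(6, 1) = 6)
g = -12 (g = Add(Mul(Add(-4, 2), 7), 2) = Add(Mul(-2, 7), 2) = Add(-14, 2) = -12)
Function('q')(n, k) = -1 (Function('q')(n, k) = Add(Add(6, -2), -5) = Add(4, -5) = -1)
Add(Function('q')(21, 21), g) = Add(-1, -12) = -13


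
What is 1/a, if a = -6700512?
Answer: -1/6700512 ≈ -1.4924e-7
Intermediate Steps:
1/a = 1/(-6700512) = -1/6700512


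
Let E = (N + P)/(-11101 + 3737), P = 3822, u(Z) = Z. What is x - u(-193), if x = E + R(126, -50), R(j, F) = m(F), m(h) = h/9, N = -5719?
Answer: 1777163/9468 ≈ 187.70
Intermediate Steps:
E = 271/1052 (E = (-5719 + 3822)/(-11101 + 3737) = -1897/(-7364) = -1897*(-1/7364) = 271/1052 ≈ 0.25760)
m(h) = h/9 (m(h) = h*(⅑) = h/9)
R(j, F) = F/9
x = -50161/9468 (x = 271/1052 + (⅑)*(-50) = 271/1052 - 50/9 = -50161/9468 ≈ -5.2980)
x - u(-193) = -50161/9468 - 1*(-193) = -50161/9468 + 193 = 1777163/9468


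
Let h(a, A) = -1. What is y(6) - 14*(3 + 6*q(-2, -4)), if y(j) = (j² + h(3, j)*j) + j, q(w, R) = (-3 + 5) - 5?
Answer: 246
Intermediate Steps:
q(w, R) = -3 (q(w, R) = 2 - 5 = -3)
y(j) = j² (y(j) = (j² - j) + j = j²)
y(6) - 14*(3 + 6*q(-2, -4)) = 6² - 14*(3 + 6*(-3)) = 36 - 14*(3 - 18) = 36 - 14*(-15) = 36 + 210 = 246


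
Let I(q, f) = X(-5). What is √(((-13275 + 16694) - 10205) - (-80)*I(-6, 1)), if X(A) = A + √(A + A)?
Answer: √(-7186 + 80*I*√10) ≈ 1.492 + 84.783*I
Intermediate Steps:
X(A) = A + √2*√A (X(A) = A + √(2*A) = A + √2*√A)
I(q, f) = -5 + I*√10 (I(q, f) = -5 + √2*√(-5) = -5 + √2*(I*√5) = -5 + I*√10)
√(((-13275 + 16694) - 10205) - (-80)*I(-6, 1)) = √(((-13275 + 16694) - 10205) - (-80)*(-5 + I*√10)) = √((3419 - 10205) - 16*(25 - 5*I*√10)) = √(-6786 + (-400 + 80*I*√10)) = √(-7186 + 80*I*√10)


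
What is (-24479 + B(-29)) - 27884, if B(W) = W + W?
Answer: -52421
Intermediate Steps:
B(W) = 2*W
(-24479 + B(-29)) - 27884 = (-24479 + 2*(-29)) - 27884 = (-24479 - 58) - 27884 = -24537 - 27884 = -52421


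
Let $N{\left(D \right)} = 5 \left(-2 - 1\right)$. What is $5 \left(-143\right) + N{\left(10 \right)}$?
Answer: $-730$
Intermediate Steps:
$N{\left(D \right)} = -15$ ($N{\left(D \right)} = 5 \left(-3\right) = -15$)
$5 \left(-143\right) + N{\left(10 \right)} = 5 \left(-143\right) - 15 = -715 - 15 = -730$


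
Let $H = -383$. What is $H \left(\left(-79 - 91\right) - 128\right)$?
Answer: $114134$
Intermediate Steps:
$H \left(\left(-79 - 91\right) - 128\right) = - 383 \left(\left(-79 - 91\right) - 128\right) = - 383 \left(-170 - 128\right) = \left(-383\right) \left(-298\right) = 114134$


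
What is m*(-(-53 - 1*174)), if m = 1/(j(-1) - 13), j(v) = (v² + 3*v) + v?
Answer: -227/16 ≈ -14.188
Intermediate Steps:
j(v) = v² + 4*v
m = -1/16 (m = 1/(-(4 - 1) - 13) = 1/(-1*3 - 13) = 1/(-3 - 13) = 1/(-16) = -1/16 ≈ -0.062500)
m*(-(-53 - 1*174)) = -(-1)*(-53 - 1*174)/16 = -(-1)*(-53 - 174)/16 = -(-1)*(-227)/16 = -1/16*227 = -227/16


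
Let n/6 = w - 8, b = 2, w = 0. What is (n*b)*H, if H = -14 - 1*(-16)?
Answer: -192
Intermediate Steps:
H = 2 (H = -14 + 16 = 2)
n = -48 (n = 6*(0 - 8) = 6*(-8) = -48)
(n*b)*H = -48*2*2 = -96*2 = -192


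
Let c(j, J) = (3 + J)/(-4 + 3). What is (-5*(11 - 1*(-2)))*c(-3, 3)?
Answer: 390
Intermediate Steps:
c(j, J) = -3 - J (c(j, J) = (3 + J)/(-1) = (3 + J)*(-1) = -3 - J)
(-5*(11 - 1*(-2)))*c(-3, 3) = (-5*(11 - 1*(-2)))*(-3 - 1*3) = (-5*(11 + 2))*(-3 - 3) = -5*13*(-6) = -65*(-6) = 390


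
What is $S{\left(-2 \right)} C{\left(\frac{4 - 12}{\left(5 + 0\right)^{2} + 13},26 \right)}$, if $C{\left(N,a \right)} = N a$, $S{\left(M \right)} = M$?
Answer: $\frac{208}{19} \approx 10.947$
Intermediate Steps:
$S{\left(-2 \right)} C{\left(\frac{4 - 12}{\left(5 + 0\right)^{2} + 13},26 \right)} = - 2 \frac{4 - 12}{\left(5 + 0\right)^{2} + 13} \cdot 26 = - 2 - \frac{8}{5^{2} + 13} \cdot 26 = - 2 - \frac{8}{25 + 13} \cdot 26 = - 2 - \frac{8}{38} \cdot 26 = - 2 \left(-8\right) \frac{1}{38} \cdot 26 = - 2 \left(\left(- \frac{4}{19}\right) 26\right) = \left(-2\right) \left(- \frac{104}{19}\right) = \frac{208}{19}$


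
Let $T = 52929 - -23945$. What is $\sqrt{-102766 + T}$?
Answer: $2 i \sqrt{6473} \approx 160.91 i$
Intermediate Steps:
$T = 76874$ ($T = 52929 + 23945 = 76874$)
$\sqrt{-102766 + T} = \sqrt{-102766 + 76874} = \sqrt{-25892} = 2 i \sqrt{6473}$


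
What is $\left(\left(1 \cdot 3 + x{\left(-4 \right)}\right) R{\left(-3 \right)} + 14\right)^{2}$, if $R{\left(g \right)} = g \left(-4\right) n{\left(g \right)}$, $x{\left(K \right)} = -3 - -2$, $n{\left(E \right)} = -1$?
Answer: $100$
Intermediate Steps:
$x{\left(K \right)} = -1$ ($x{\left(K \right)} = -3 + 2 = -1$)
$R{\left(g \right)} = 4 g$ ($R{\left(g \right)} = g \left(-4\right) \left(-1\right) = - 4 g \left(-1\right) = 4 g$)
$\left(\left(1 \cdot 3 + x{\left(-4 \right)}\right) R{\left(-3 \right)} + 14\right)^{2} = \left(\left(1 \cdot 3 - 1\right) 4 \left(-3\right) + 14\right)^{2} = \left(\left(3 - 1\right) \left(-12\right) + 14\right)^{2} = \left(2 \left(-12\right) + 14\right)^{2} = \left(-24 + 14\right)^{2} = \left(-10\right)^{2} = 100$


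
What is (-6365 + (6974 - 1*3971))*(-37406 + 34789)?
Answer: 8798354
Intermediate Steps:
(-6365 + (6974 - 1*3971))*(-37406 + 34789) = (-6365 + (6974 - 3971))*(-2617) = (-6365 + 3003)*(-2617) = -3362*(-2617) = 8798354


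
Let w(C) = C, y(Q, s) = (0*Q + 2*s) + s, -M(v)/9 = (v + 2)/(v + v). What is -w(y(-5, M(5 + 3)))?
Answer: 135/8 ≈ 16.875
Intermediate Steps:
M(v) = -9*(2 + v)/(2*v) (M(v) = -9*(v + 2)/(v + v) = -9*(2 + v)/(2*v))
y(Q, s) = 3*s (y(Q, s) = (0 + 2*s) + s = 2*s + s = 3*s)
-w(y(-5, M(5 + 3))) = -3*(-9/2 - 9/(5 + 3)) = -3*(-9/2 - 9/8) = -3*(-45)/8 = -1*(-135/8) = 135/8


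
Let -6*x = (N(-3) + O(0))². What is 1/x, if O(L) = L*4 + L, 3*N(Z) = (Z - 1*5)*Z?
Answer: -3/32 ≈ -0.093750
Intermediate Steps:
N(Z) = Z*(-5 + Z)/3 (N(Z) = ((Z - 1*5)*Z)/3 = ((Z - 5)*Z)/3 = ((-5 + Z)*Z)/3 = (Z*(-5 + Z))/3 = Z*(-5 + Z)/3)
O(L) = 5*L (O(L) = 4*L + L = 5*L)
x = -32/3 (x = -((⅓)*(-3)*(-5 - 3) + 5*0)²/6 = -((⅓)*(-3)*(-8) + 0)²/6 = -(8 + 0)²/6 = -⅙*8² = -⅙*64 = -32/3 ≈ -10.667)
1/x = 1/(-32/3) = -3/32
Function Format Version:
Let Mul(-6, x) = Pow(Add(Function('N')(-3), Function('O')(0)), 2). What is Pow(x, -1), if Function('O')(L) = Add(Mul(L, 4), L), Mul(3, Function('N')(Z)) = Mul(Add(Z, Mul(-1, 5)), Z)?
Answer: Rational(-3, 32) ≈ -0.093750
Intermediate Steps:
Function('N')(Z) = Mul(Rational(1, 3), Z, Add(-5, Z)) (Function('N')(Z) = Mul(Rational(1, 3), Mul(Add(Z, Mul(-1, 5)), Z)) = Mul(Rational(1, 3), Mul(Add(Z, -5), Z)) = Mul(Rational(1, 3), Mul(Add(-5, Z), Z)) = Mul(Rational(1, 3), Mul(Z, Add(-5, Z))) = Mul(Rational(1, 3), Z, Add(-5, Z)))
Function('O')(L) = Mul(5, L) (Function('O')(L) = Add(Mul(4, L), L) = Mul(5, L))
x = Rational(-32, 3) (x = Mul(Rational(-1, 6), Pow(Add(Mul(Rational(1, 3), -3, Add(-5, -3)), Mul(5, 0)), 2)) = Mul(Rational(-1, 6), Pow(Add(Mul(Rational(1, 3), -3, -8), 0), 2)) = Mul(Rational(-1, 6), Pow(Add(8, 0), 2)) = Mul(Rational(-1, 6), Pow(8, 2)) = Mul(Rational(-1, 6), 64) = Rational(-32, 3) ≈ -10.667)
Pow(x, -1) = Pow(Rational(-32, 3), -1) = Rational(-3, 32)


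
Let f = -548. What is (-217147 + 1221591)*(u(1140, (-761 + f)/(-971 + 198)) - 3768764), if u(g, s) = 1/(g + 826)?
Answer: -3721158676131106/983 ≈ -3.7855e+12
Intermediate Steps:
u(g, s) = 1/(826 + g)
(-217147 + 1221591)*(u(1140, (-761 + f)/(-971 + 198)) - 3768764) = (-217147 + 1221591)*(1/(826 + 1140) - 3768764) = 1004444*(1/1966 - 3768764) = 1004444*(-7409390023/1966) = -3721158676131106/983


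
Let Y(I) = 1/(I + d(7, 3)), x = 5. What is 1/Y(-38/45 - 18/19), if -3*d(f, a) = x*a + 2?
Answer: -6377/855 ≈ -7.4585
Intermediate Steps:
d(f, a) = -⅔ - 5*a/3 (d(f, a) = -(5*a + 2)/3 = -(2 + 5*a)/3 = -⅔ - 5*a/3)
Y(I) = 1/(-17/3 + I) (Y(I) = 1/(I + (-⅔ - 5/3*3)) = 1/(I + (-⅔ - 5)) = 1/(I - 17/3) = 1/(-17/3 + I))
1/Y(-38/45 - 18/19) = 1/(3/(-17 + 3*(-38/45 - 18/19))) = 1/(3/(-17 + 3*(-1532/855))) = 1/(3/(-17 - 1532/285)) = 1/(3/(-6377/285)) = 1/(3*(-285/6377)) = 1/(-855/6377) = -6377/855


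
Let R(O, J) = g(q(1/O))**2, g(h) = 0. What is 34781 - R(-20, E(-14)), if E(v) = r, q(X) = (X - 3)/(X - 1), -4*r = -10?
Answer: 34781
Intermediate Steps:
r = 5/2 (r = -1/4*(-10) = 5/2 ≈ 2.5000)
q(X) = (-3 + X)/(-1 + X)
E(v) = 5/2
R(O, J) = 0 (R(O, J) = 0**2 = 0)
34781 - R(-20, E(-14)) = 34781 - 1*0 = 34781 + 0 = 34781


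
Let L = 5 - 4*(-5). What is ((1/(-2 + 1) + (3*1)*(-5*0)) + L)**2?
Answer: 576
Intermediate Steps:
L = 25 (L = 5 + 20 = 25)
((1/(-2 + 1) + (3*1)*(-5*0)) + L)**2 = ((1/(-2 + 1) + (3*1)*(-5*0)) + 25)**2 = ((1/(-1) + 3*0) + 25)**2 = ((-1 + 0) + 25)**2 = (-1 + 25)**2 = 24**2 = 576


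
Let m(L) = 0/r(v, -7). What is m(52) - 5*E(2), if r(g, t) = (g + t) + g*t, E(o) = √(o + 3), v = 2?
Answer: -5*√5 ≈ -11.180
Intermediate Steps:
E(o) = √(3 + o)
r(g, t) = g + t + g*t
m(L) = 0 (m(L) = 0/(2 - 7 + 2*(-7)) = 0/(2 - 7 - 14) = 0/(-19) = 0*(-1/19) = 0)
m(52) - 5*E(2) = 0 - 5*√(3 + 2) = 0 - 5*√5 = -5*√5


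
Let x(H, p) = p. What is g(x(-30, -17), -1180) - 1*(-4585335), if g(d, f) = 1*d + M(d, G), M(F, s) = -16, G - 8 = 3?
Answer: 4585302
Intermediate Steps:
G = 11 (G = 8 + 3 = 11)
g(d, f) = -16 + d (g(d, f) = 1*d - 16 = d - 16 = -16 + d)
g(x(-30, -17), -1180) - 1*(-4585335) = (-16 - 17) - 1*(-4585335) = -33 + 4585335 = 4585302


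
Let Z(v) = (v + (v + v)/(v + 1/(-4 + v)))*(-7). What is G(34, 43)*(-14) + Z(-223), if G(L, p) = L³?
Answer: -13888373492/25311 ≈ -5.4871e+5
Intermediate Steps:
Z(v) = -7*v - 14*v/(v + 1/(-4 + v)) (Z(v) = (v + (2*v)/(v + 1/(-4 + v)))*(-7) = (v + 2*v/(v + 1/(-4 + v)))*(-7) = -7*v - 14*v/(v + 1/(-4 + v)))
G(34, 43)*(-14) + Z(-223) = 34³*(-14) + 7*(-223)*(7 - 1*(-223)² + 2*(-223))/(1 + (-223)² - 4*(-223)) = 39304*(-14) + 7*(-223)*(7 - 1*49729 - 446)/(1 + 49729 + 892) = -550256 + 7*(-223)*(7 - 49729 - 446)/50622 = -550256 + 7*(-223)*(1/50622)*(-50168) = -550256 + 39156124/25311 = -13888373492/25311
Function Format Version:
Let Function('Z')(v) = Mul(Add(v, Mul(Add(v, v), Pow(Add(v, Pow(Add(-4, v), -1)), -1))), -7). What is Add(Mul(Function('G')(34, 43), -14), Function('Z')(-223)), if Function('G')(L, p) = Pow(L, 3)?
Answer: Rational(-13888373492, 25311) ≈ -5.4871e+5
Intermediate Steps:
Function('Z')(v) = Add(Mul(-7, v), Mul(-14, v, Pow(Add(v, Pow(Add(-4, v), -1)), -1))) (Function('Z')(v) = Mul(Add(v, Mul(Mul(2, v), Pow(Add(v, Pow(Add(-4, v), -1)), -1))), -7) = Mul(Add(v, Mul(2, v, Pow(Add(v, Pow(Add(-4, v), -1)), -1))), -7) = Add(Mul(-7, v), Mul(-14, v, Pow(Add(v, Pow(Add(-4, v), -1)), -1))))
Add(Mul(Function('G')(34, 43), -14), Function('Z')(-223)) = Add(Mul(Pow(34, 3), -14), Mul(7, -223, Pow(Add(1, Pow(-223, 2), Mul(-4, -223)), -1), Add(7, Mul(-1, Pow(-223, 2)), Mul(2, -223)))) = Add(Mul(39304, -14), Mul(7, -223, Pow(Add(1, 49729, 892), -1), Add(7, Mul(-1, 49729), -446))) = Add(-550256, Mul(7, -223, Pow(50622, -1), Add(7, -49729, -446))) = Add(-550256, Mul(7, -223, Rational(1, 50622), -50168)) = Add(-550256, Rational(39156124, 25311)) = Rational(-13888373492, 25311)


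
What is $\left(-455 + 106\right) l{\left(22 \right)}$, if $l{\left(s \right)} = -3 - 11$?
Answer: $4886$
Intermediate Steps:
$l{\left(s \right)} = -14$
$\left(-455 + 106\right) l{\left(22 \right)} = \left(-455 + 106\right) \left(-14\right) = \left(-349\right) \left(-14\right) = 4886$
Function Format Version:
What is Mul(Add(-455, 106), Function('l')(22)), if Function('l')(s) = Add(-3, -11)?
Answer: 4886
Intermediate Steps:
Function('l')(s) = -14
Mul(Add(-455, 106), Function('l')(22)) = Mul(Add(-455, 106), -14) = Mul(-349, -14) = 4886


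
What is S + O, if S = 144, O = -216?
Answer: -72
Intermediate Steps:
S + O = 144 - 216 = -72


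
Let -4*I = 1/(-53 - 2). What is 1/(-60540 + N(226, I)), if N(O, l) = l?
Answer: -220/13318799 ≈ -1.6518e-5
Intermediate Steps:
I = 1/220 (I = -1/(4*(-53 - 2)) = -¼/(-55) = -¼*(-1/55) = 1/220 ≈ 0.0045455)
1/(-60540 + N(226, I)) = 1/(-60540 + 1/220) = 1/(-13318799/220) = -220/13318799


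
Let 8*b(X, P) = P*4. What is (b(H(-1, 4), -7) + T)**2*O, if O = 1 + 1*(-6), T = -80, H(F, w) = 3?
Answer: -139445/4 ≈ -34861.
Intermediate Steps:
b(X, P) = P/2 (b(X, P) = (P*4)/8 = (4*P)/8 = P/2)
O = -5 (O = 1 - 6 = -5)
(b(H(-1, 4), -7) + T)**2*O = ((1/2)*(-7) - 80)**2*(-5) = (-7/2 - 80)**2*(-5) = (-167/2)**2*(-5) = (27889/4)*(-5) = -139445/4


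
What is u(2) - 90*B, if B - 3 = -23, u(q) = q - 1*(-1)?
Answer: 1803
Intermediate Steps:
u(q) = 1 + q (u(q) = q + 1 = 1 + q)
B = -20 (B = 3 - 23 = -20)
u(2) - 90*B = (1 + 2) - 90*(-20) = 3 + 1800 = 1803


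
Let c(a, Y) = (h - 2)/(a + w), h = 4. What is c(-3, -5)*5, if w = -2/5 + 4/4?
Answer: -25/6 ≈ -4.1667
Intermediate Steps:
w = ⅗ (w = -2*⅕ + 4*(¼) = -⅖ + 1 = ⅗ ≈ 0.60000)
c(a, Y) = 2/(⅗ + a) (c(a, Y) = (4 - 2)/(a + ⅗) = 2/(⅗ + a))
c(-3, -5)*5 = (10/(3 + 5*(-3)))*5 = (10/(3 - 15))*5 = (10/(-12))*5 = (10*(-1/12))*5 = -⅚*5 = -25/6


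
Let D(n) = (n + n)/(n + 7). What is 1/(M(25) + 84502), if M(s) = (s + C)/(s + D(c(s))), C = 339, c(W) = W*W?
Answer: 8525/720494574 ≈ 1.1832e-5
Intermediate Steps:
c(W) = W**2
D(n) = 2*n/(7 + n) (D(n) = (2*n)/(7 + n) = 2*n/(7 + n))
M(s) = (339 + s)/(s + 2*s**2/(7 + s**2)) (M(s) = (s + 339)/(s + 2*s**2/(7 + s**2)) = (339 + s)/(s + 2*s**2/(7 + s**2)))
1/(M(25) + 84502) = 1/((7 + 25**2)*(339 + 25)/(25*(7 + 25**2 + 2*25)) + 84502) = 1/((1/25)*(7 + 625)*364/(7 + 625 + 50) + 84502) = 1/((1/25)*632*364/682 + 84502) = 1/((1/25)*(1/682)*632*364 + 84502) = 1/(115024/8525 + 84502) = 1/(720494574/8525) = 8525/720494574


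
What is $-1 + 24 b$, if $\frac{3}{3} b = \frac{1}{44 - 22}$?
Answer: $\frac{1}{11} \approx 0.090909$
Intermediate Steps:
$b = \frac{1}{22}$ ($b = \frac{1}{44 - 22} = \frac{1}{22} \approx 0.045455$)
$-1 + 24 b = -1 + 24 \cdot \frac{1}{22} = -1 + \frac{12}{11} = \frac{1}{11}$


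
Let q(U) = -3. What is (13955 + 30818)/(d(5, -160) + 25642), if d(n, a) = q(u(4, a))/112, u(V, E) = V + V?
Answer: 5014576/2871901 ≈ 1.7461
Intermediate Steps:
u(V, E) = 2*V
d(n, a) = -3/112
(13955 + 30818)/(d(5, -160) + 25642) = (13955 + 30818)/(-3/112 + 25642) = 44773/(2871901/112) = 44773*(112/2871901) = 5014576/2871901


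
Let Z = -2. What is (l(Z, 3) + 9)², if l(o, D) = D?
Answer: 144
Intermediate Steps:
(l(Z, 3) + 9)² = (3 + 9)² = 12² = 144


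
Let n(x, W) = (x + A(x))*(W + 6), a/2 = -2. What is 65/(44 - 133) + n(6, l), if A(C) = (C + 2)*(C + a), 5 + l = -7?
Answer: -11813/89 ≈ -132.73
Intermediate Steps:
a = -4 (a = 2*(-2) = -4)
l = -12 (l = -5 - 7 = -12)
A(C) = (-4 + C)*(2 + C) (A(C) = (C + 2)*(C - 4) = (2 + C)*(-4 + C) = (-4 + C)*(2 + C))
n(x, W) = (6 + W)*(-8 + x² - x) (n(x, W) = (x + (-8 + x² - 2*x))*(W + 6) = (-8 + x² - x)*(6 + W) = (6 + W)*(-8 + x² - x))
65/(44 - 133) + n(6, l) = 65/(44 - 133) + (-48 - 8*(-12) - 6*6 + 6*6² - 12*6² - 1*(-12)*6) = 65/(-89) + (-48 + 96 - 36 + 6*36 - 12*36 + 72) = -1/89*65 + (-48 + 96 - 36 + 216 - 432 + 72) = -65/89 - 132 = -11813/89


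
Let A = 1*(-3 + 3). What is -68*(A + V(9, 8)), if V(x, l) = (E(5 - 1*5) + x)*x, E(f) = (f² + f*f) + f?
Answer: -5508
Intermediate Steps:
E(f) = f + 2*f² (E(f) = (f² + f²) + f = 2*f² + f = f + 2*f²)
A = 0 (A = 1*0 = 0)
V(x, l) = x² (V(x, l) = ((5 - 1*5)*(1 + 2*(5 - 1*5)) + x)*x = ((5 - 5)*(1 + 2*(5 - 5)) + x)*x = (0*(1 + 2*0) + x)*x = (0*(1 + 0) + x)*x = (0*1 + x)*x = (0 + x)*x = x*x = x²)
-68*(A + V(9, 8)) = -68*(0 + 9²) = -68*(0 + 81) = -68*81 = -5508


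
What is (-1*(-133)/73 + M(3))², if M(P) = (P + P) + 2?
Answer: 514089/5329 ≈ 96.470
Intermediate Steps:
M(P) = 2 + 2*P (M(P) = 2*P + 2 = 2 + 2*P)
(-1*(-133)/73 + M(3))² = (-1*(-133)/73 + (2 + 2*3))² = (133*(1/73) + (2 + 6))² = (133/73 + 8)² = (717/73)² = 514089/5329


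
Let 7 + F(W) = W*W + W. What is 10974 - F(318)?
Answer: -90461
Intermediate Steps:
F(W) = -7 + W + W**2 (F(W) = -7 + (W*W + W) = -7 + (W**2 + W) = -7 + (W + W**2) = -7 + W + W**2)
10974 - F(318) = 10974 - (-7 + 318 + 318**2) = 10974 - (-7 + 318 + 101124) = 10974 - 1*101435 = 10974 - 101435 = -90461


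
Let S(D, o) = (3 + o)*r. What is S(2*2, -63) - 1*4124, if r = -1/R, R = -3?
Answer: -4144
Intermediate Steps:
r = 1/3 (r = -1/(-3) = -1*(-1/3) = 1/3 ≈ 0.33333)
S(D, o) = 1 + o/3 (S(D, o) = (3 + o)*(1/3) = 1 + o/3)
S(2*2, -63) - 1*4124 = (1 + (1/3)*(-63)) - 1*4124 = (1 - 21) - 4124 = -20 - 4124 = -4144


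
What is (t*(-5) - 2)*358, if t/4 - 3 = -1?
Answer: -15036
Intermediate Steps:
t = 8 (t = 12 + 4*(-1) = 12 - 4 = 8)
(t*(-5) - 2)*358 = (8*(-5) - 2)*358 = (-40 - 2)*358 = -42*358 = -15036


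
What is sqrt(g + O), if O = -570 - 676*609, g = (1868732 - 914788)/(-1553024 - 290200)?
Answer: I*sqrt(21884754674224815)/230403 ≈ 642.07*I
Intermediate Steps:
g = -119243/230403 (g = 953944/(-1843224) = 953944*(-1/1843224) = -119243/230403 ≈ -0.51754)
O = -412254 (O = -570 - 411684 = -412254)
sqrt(g + O) = sqrt(-119243/230403 - 412254) = sqrt(-94984677605/230403) = I*sqrt(21884754674224815)/230403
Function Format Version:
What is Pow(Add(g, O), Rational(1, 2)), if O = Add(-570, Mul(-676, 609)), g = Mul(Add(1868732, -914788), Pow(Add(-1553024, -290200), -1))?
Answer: Mul(Rational(1, 230403), I, Pow(21884754674224815, Rational(1, 2))) ≈ Mul(642.07, I)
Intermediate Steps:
g = Rational(-119243, 230403) (g = Mul(953944, Pow(-1843224, -1)) = Mul(953944, Rational(-1, 1843224)) = Rational(-119243, 230403) ≈ -0.51754)
O = -412254 (O = Add(-570, -411684) = -412254)
Pow(Add(g, O), Rational(1, 2)) = Pow(Add(Rational(-119243, 230403), -412254), Rational(1, 2)) = Pow(Rational(-94984677605, 230403), Rational(1, 2)) = Mul(Rational(1, 230403), I, Pow(21884754674224815, Rational(1, 2)))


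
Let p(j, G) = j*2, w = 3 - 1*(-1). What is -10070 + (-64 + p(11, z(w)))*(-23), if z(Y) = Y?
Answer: -9104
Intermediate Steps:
w = 4 (w = 3 + 1 = 4)
p(j, G) = 2*j
-10070 + (-64 + p(11, z(w)))*(-23) = -10070 + (-64 + 2*11)*(-23) = -10070 + (-64 + 22)*(-23) = -10070 - 42*(-23) = -10070 + 966 = -9104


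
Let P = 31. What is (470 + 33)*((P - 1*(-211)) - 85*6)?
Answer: -134804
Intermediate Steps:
(470 + 33)*((P - 1*(-211)) - 85*6) = (470 + 33)*((31 - 1*(-211)) - 85*6) = 503*((31 + 211) - 510) = 503*(242 - 510) = 503*(-268) = -134804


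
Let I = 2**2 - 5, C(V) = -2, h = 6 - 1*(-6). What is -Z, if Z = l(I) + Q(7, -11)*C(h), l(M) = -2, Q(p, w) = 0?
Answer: 2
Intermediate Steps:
h = 12 (h = 6 + 6 = 12)
I = -1 (I = 4 - 5 = -1)
Z = -2 (Z = -2 + 0*(-2) = -2 + 0 = -2)
-Z = -1*(-2) = 2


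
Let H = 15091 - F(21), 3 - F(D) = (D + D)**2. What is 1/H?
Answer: 1/16852 ≈ 5.9340e-5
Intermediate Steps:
F(D) = 3 - 4*D**2 (F(D) = 3 - (D + D)**2 = 3 - (2*D)**2 = 3 - 4*D**2)
H = 16852 (H = 15091 - (3 - 4*21**2) = 15091 - (3 - 4*441) = 15091 - (3 - 1764) = 15091 - 1*(-1761) = 15091 + 1761 = 16852)
1/H = 1/16852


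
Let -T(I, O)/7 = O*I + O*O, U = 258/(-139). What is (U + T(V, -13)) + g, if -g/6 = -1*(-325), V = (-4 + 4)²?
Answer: -435745/139 ≈ -3134.9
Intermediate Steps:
U = -258/139 (U = 258*(-1/139) = -258/139 ≈ -1.8561)
V = 0 (V = 0² = 0)
T(I, O) = -7*O² - 7*I*O (T(I, O) = -7*(O*I + O*O) = -7*(I*O + O²) = -7*(O² + I*O) = -7*O² - 7*I*O)
g = -1950 (g = -(-6)*(-325) = -6*325 = -1950)
(U + T(V, -13)) + g = (-258/139 - 7*(-13)*(0 - 13)) - 1950 = (-258/139 - 7*(-13)*(-13)) - 1950 = (-258/139 - 1183) - 1950 = -164695/139 - 1950 = -435745/139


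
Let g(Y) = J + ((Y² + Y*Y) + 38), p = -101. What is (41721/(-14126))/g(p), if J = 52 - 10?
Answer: -41721/289328732 ≈ -0.00014420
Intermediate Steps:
J = 42
g(Y) = 80 + 2*Y² (g(Y) = 42 + ((Y² + Y*Y) + 38) = 42 + ((Y² + Y²) + 38) = 42 + (2*Y² + 38) = 42 + (38 + 2*Y²) = 80 + 2*Y²)
(41721/(-14126))/g(p) = (41721/(-14126))/(80 + 2*(-101)²) = (41721*(-1/14126))/(80 + 2*10201) = -41721/(14126*(80 + 20402)) = -41721/14126/20482 = -41721/14126*1/20482 = -41721/289328732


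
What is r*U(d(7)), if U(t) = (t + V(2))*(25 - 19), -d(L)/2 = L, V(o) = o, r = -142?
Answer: 10224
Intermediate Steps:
d(L) = -2*L
U(t) = 12 + 6*t (U(t) = (t + 2)*(25 - 19) = (2 + t)*6 = 12 + 6*t)
r*U(d(7)) = -142*(12 + 6*(-2*7)) = -142*(12 + 6*(-14)) = -142*(12 - 84) = -142*(-72) = 10224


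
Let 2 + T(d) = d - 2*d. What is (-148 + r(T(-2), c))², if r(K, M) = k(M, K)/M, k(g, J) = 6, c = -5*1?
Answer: 556516/25 ≈ 22261.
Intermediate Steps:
c = -5
T(d) = -2 - d (T(d) = -2 + (d - 2*d) = -2 - d)
r(K, M) = 6/M
(-148 + r(T(-2), c))² = (-148 + 6/(-5))² = (-148 + 6*(-⅕))² = (-148 - 6/5)² = (-746/5)² = 556516/25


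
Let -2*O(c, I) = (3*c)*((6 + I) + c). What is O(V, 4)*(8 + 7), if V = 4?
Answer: -1260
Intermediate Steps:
O(c, I) = -3*c*(6 + I + c)/2 (O(c, I) = -3*c*((6 + I) + c)/2 = -3*c*(6 + I + c)/2)
O(V, 4)*(8 + 7) = (-3/2*4*(6 + 4 + 4))*(8 + 7) = -3/2*4*14*15 = -84*15 = -1260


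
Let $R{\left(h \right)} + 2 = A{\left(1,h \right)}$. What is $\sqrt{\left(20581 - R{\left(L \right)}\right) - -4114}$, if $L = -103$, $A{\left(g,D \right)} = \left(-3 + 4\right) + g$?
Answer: $\sqrt{24695} \approx 157.15$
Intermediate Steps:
$A{\left(g,D \right)} = 1 + g$
$R{\left(h \right)} = 0$ ($R{\left(h \right)} = -2 + \left(1 + 1\right) = -2 + 2 = 0$)
$\sqrt{\left(20581 - R{\left(L \right)}\right) - -4114} = \sqrt{\left(20581 - 0\right) - -4114} = \sqrt{\left(20581 + 0\right) + 4114} = \sqrt{20581 + 4114} = \sqrt{24695}$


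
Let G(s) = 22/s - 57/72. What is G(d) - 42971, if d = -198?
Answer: -3093977/72 ≈ -42972.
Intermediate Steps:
G(s) = -19/24 + 22/s (G(s) = 22/s - 57*1/72 = 22/s - 19/24 = -19/24 + 22/s)
G(d) - 42971 = (-19/24 + 22/(-198)) - 42971 = (-19/24 + 22*(-1/198)) - 42971 = (-19/24 - ⅑) - 42971 = -65/72 - 42971 = -3093977/72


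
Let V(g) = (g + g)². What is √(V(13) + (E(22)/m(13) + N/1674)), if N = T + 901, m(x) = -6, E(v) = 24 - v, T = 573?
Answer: √52663110/279 ≈ 26.011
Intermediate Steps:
N = 1474 (N = 573 + 901 = 1474)
V(g) = 4*g² (V(g) = (2*g)² = 4*g²)
√(V(13) + (E(22)/m(13) + N/1674)) = √(4*13² + ((24 - 1*22)/(-6) + 1474/1674)) = √(4*169 + ((24 - 22)*(-⅙) + 1474*(1/1674))) = √(676 + (2*(-⅙) + 737/837)) = √(676 + (-⅓ + 737/837)) = √(676 + 458/837) = √(566270/837) = √52663110/279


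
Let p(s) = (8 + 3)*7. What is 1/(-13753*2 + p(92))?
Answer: -1/27429 ≈ -3.6458e-5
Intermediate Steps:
p(s) = 77 (p(s) = 11*7 = 77)
1/(-13753*2 + p(92)) = 1/(-13753*2 + 77) = 1/(-27506 + 77) = 1/(-27429) = -1/27429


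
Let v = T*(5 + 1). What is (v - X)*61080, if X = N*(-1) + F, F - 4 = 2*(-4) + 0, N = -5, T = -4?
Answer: -1527000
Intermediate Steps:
v = -24 (v = -4*(5 + 1) = -4*6 = -24)
F = -4 (F = 4 + (2*(-4) + 0) = 4 + (-8 + 0) = 4 - 8 = -4)
X = 1 (X = -5*(-1) - 4 = 5 - 4 = 1)
(v - X)*61080 = (-24 - 1*1)*61080 = (-24 - 1)*61080 = -25*61080 = -1527000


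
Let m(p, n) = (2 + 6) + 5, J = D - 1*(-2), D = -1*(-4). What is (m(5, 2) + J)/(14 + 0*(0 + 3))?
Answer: 19/14 ≈ 1.3571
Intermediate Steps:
D = 4
J = 6 (J = 4 - 1*(-2) = 4 + 2 = 6)
m(p, n) = 13 (m(p, n) = 8 + 5 = 13)
(m(5, 2) + J)/(14 + 0*(0 + 3)) = (13 + 6)/(14 + 0*(0 + 3)) = 19/(14 + 0*3) = 19/(14 + 0) = 19/14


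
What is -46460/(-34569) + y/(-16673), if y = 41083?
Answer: -28068289/25059519 ≈ -1.1201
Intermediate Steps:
-46460/(-34569) + y/(-16673) = -46460/(-34569) + 41083/(-16673) = -46460*(-1/34569) + 41083*(-1/16673) = 2020/1503 - 41083/16673 = -28068289/25059519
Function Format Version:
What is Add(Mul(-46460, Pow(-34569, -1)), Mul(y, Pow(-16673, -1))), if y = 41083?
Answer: Rational(-28068289, 25059519) ≈ -1.1201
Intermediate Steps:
Add(Mul(-46460, Pow(-34569, -1)), Mul(y, Pow(-16673, -1))) = Add(Mul(-46460, Pow(-34569, -1)), Mul(41083, Pow(-16673, -1))) = Add(Mul(-46460, Rational(-1, 34569)), Mul(41083, Rational(-1, 16673))) = Add(Rational(2020, 1503), Rational(-41083, 16673)) = Rational(-28068289, 25059519)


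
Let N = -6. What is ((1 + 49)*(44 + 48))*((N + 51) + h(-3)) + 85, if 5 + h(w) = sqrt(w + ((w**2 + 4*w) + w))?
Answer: 184085 + 13800*I ≈ 1.8409e+5 + 13800.0*I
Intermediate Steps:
h(w) = -5 + sqrt(w**2 + 6*w) (h(w) = -5 + sqrt(w + ((w**2 + 4*w) + w)) = -5 + sqrt(w + (w**2 + 5*w)) = -5 + sqrt(w**2 + 6*w))
((1 + 49)*(44 + 48))*((N + 51) + h(-3)) + 85 = ((1 + 49)*(44 + 48))*((-6 + 51) + (-5 + sqrt(-3*(6 - 3)))) + 85 = (50*92)*(45 + (-5 + sqrt(-3*3))) + 85 = 4600*(45 + (-5 + sqrt(-9))) + 85 = 4600*(45 + (-5 + 3*I)) + 85 = 4600*(40 + 3*I) + 85 = (184000 + 13800*I) + 85 = 184085 + 13800*I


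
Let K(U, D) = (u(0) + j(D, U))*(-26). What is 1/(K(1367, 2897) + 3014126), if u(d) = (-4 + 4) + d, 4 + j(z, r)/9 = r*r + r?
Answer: -1/434578042 ≈ -2.3011e-9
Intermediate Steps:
j(z, r) = -36 + 9*r + 9*r² (j(z, r) = -36 + 9*(r*r + r) = -36 + 9*(r² + r) = -36 + 9*(r + r²) = -36 + (9*r + 9*r²) = -36 + 9*r + 9*r²)
u(d) = d (u(d) = 0 + d = d)
K(U, D) = 936 - 234*U - 234*U² (K(U, D) = (0 + (-36 + 9*U + 9*U²))*(-26) = (-36 + 9*U + 9*U²)*(-26) = 936 - 234*U - 234*U²)
1/(K(1367, 2897) + 3014126) = 1/((936 - 234*1367 - 234*1367²) + 3014126) = 1/((936 - 319878 - 234*1868689) + 3014126) = 1/((936 - 319878 - 437273226) + 3014126) = 1/(-437592168 + 3014126) = 1/(-434578042) = -1/434578042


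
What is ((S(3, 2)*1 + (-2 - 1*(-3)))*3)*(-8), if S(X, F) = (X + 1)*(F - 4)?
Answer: 168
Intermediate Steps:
S(X, F) = (1 + X)*(-4 + F)
((S(3, 2)*1 + (-2 - 1*(-3)))*3)*(-8) = (((-4 + 2 - 4*3 + 2*3)*1 + (-2 - 1*(-3)))*3)*(-8) = (((-4 + 2 - 12 + 6)*1 + (-2 + 3))*3)*(-8) = ((-8*1 + 1)*3)*(-8) = ((-8 + 1)*3)*(-8) = -7*3*(-8) = -21*(-8) = 168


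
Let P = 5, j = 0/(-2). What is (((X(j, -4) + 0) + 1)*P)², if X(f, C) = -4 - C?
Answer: 25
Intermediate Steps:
j = 0 (j = 0*(-½) = 0)
(((X(j, -4) + 0) + 1)*P)² = ((((-4 - 1*(-4)) + 0) + 1)*5)² = ((((-4 + 4) + 0) + 1)*5)² = (((0 + 0) + 1)*5)² = ((0 + 1)*5)² = (1*5)² = 5² = 25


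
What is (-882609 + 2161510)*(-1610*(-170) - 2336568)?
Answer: -2638203948068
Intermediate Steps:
(-882609 + 2161510)*(-1610*(-170) - 2336568) = 1278901*(273700 - 2336568) = 1278901*(-2062868) = -2638203948068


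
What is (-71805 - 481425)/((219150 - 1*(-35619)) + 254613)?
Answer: -10245/9433 ≈ -1.0861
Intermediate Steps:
(-71805 - 481425)/((219150 - 1*(-35619)) + 254613) = -553230/((219150 + 35619) + 254613) = -553230/(254769 + 254613) = -553230/509382 = -553230*1/509382 = -10245/9433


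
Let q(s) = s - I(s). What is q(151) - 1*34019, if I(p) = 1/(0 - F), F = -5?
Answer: -169341/5 ≈ -33868.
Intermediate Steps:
I(p) = 1/5 (I(p) = 1/(0 - 1*(-5)) = 1/(0 + 5) = 1/5)
q(s) = -1/5 + s (q(s) = s - 1*1/5 = s - 1/5 = -1/5 + s)
q(151) - 1*34019 = (-1/5 + 151) - 1*34019 = 754/5 - 34019 = -169341/5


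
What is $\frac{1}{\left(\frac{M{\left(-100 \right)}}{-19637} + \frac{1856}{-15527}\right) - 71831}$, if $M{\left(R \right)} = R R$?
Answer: $- \frac{304903699}{21901729319141} \approx -1.3921 \cdot 10^{-5}$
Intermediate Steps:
$M{\left(R \right)} = R^{2}$
$\frac{1}{\left(\frac{M{\left(-100 \right)}}{-19637} + \frac{1856}{-15527}\right) - 71831} = \frac{1}{\left(\frac{\left(-100\right)^{2}}{-19637} + \frac{1856}{-15527}\right) - 71831} = \frac{1}{\left(10000 \left(- \frac{1}{19637}\right) + 1856 \left(- \frac{1}{15527}\right)\right) - 71831} = \frac{1}{\left(- \frac{10000}{19637} - \frac{1856}{15527}\right) - 71831} = \frac{1}{- \frac{191716272}{304903699} - 71831} = \frac{1}{- \frac{21901729319141}{304903699}} = - \frac{304903699}{21901729319141}$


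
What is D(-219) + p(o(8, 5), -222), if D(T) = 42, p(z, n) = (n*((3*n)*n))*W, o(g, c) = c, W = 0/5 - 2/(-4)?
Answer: -16411530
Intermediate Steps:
W = ½ (W = 0*(⅕) - 2*(-¼) = 0 + ½ = ½ ≈ 0.50000)
p(z, n) = 3*n³/2 (p(z, n) = (n*((3*n)*n))*(½) = (n*(3*n²))*(½) = (3*n³)*(½) = 3*n³/2)
D(-219) + p(o(8, 5), -222) = 42 + (3/2)*(-222)³ = 42 + (3/2)*(-10941048) = 42 - 16411572 = -16411530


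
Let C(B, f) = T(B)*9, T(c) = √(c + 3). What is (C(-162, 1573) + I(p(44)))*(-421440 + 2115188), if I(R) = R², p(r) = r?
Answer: 3279096128 + 15243732*I*√159 ≈ 3.2791e+9 + 1.9222e+8*I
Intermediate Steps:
T(c) = √(3 + c)
C(B, f) = 9*√(3 + B) (C(B, f) = √(3 + B)*9 = 9*√(3 + B))
(C(-162, 1573) + I(p(44)))*(-421440 + 2115188) = (9*√(3 - 162) + 44²)*(-421440 + 2115188) = (9*√(-159) + 1936)*1693748 = (9*(I*√159) + 1936)*1693748 = (9*I*√159 + 1936)*1693748 = (1936 + 9*I*√159)*1693748 = 3279096128 + 15243732*I*√159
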